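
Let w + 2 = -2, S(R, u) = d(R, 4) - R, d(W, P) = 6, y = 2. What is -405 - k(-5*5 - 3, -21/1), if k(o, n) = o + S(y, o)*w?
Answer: -361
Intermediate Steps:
S(R, u) = 6 - R
w = -4 (w = -2 - 2 = -4)
k(o, n) = -16 + o (k(o, n) = o + (6 - 1*2)*(-4) = o + (6 - 2)*(-4) = o + 4*(-4) = o - 16 = -16 + o)
-405 - k(-5*5 - 3, -21/1) = -405 - (-16 + (-5*5 - 3)) = -405 - (-16 + (-25 - 3)) = -405 - (-16 - 28) = -405 - 1*(-44) = -405 + 44 = -361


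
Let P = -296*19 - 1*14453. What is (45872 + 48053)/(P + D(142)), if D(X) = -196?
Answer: -93925/20273 ≈ -4.6330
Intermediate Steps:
P = -20077 (P = -5624 - 14453 = -20077)
(45872 + 48053)/(P + D(142)) = (45872 + 48053)/(-20077 - 196) = 93925/(-20273) = 93925*(-1/20273) = -93925/20273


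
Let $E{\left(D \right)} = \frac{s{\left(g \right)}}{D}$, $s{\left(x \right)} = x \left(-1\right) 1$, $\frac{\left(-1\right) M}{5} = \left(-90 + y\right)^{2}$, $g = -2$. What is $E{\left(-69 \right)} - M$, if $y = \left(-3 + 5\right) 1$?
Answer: $\frac{2671678}{69} \approx 38720.0$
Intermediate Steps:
$y = 2$ ($y = 2 \cdot 1 = 2$)
$M = -38720$ ($M = - 5 \left(-90 + 2\right)^{2} = - 5 \left(-88\right)^{2} = \left(-5\right) 7744 = -38720$)
$s{\left(x \right)} = - x$ ($s{\left(x \right)} = - x 1 = - x$)
$E{\left(D \right)} = \frac{2}{D}$ ($E{\left(D \right)} = \frac{\left(-1\right) \left(-2\right)}{D} = \frac{2}{D}$)
$E{\left(-69 \right)} - M = \frac{2}{-69} - -38720 = 2 \left(- \frac{1}{69}\right) + 38720 = - \frac{2}{69} + 38720 = \frac{2671678}{69}$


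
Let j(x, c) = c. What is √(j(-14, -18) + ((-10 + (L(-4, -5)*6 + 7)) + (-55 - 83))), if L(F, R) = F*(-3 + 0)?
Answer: I*√87 ≈ 9.3274*I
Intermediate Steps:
L(F, R) = -3*F (L(F, R) = F*(-3) = -3*F)
√(j(-14, -18) + ((-10 + (L(-4, -5)*6 + 7)) + (-55 - 83))) = √(-18 + ((-10 + (-3*(-4)*6 + 7)) + (-55 - 83))) = √(-18 + ((-10 + (12*6 + 7)) - 138)) = √(-18 + ((-10 + (72 + 7)) - 138)) = √(-18 + ((-10 + 79) - 138)) = √(-18 + (69 - 138)) = √(-18 - 69) = √(-87) = I*√87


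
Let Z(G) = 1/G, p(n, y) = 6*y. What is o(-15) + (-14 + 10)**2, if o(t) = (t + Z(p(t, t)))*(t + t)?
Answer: 1399/3 ≈ 466.33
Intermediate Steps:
o(t) = 2*t*(t + 1/(6*t)) (o(t) = (t + 1/(6*t))*(t + t) = (t + 1/(6*t))*(2*t) = 2*t*(t + 1/(6*t)))
o(-15) + (-14 + 10)**2 = (1/3 + 2*(-15)**2) + (-14 + 10)**2 = (1/3 + 2*225) + (-4)**2 = (1/3 + 450) + 16 = 1351/3 + 16 = 1399/3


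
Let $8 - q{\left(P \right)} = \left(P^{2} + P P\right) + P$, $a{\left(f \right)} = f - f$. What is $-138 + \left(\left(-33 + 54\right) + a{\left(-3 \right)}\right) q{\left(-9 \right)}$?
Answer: $-3183$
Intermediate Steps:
$a{\left(f \right)} = 0$
$q{\left(P \right)} = 8 - P - 2 P^{2}$ ($q{\left(P \right)} = 8 - \left(\left(P^{2} + P P\right) + P\right) = 8 - \left(\left(P^{2} + P^{2}\right) + P\right) = 8 - \left(2 P^{2} + P\right) = 8 - \left(P + 2 P^{2}\right) = 8 - P - 2 P^{2}$)
$-138 + \left(\left(-33 + 54\right) + a{\left(-3 \right)}\right) q{\left(-9 \right)} = -138 + \left(\left(-33 + 54\right) + 0\right) \left(8 - -9 - 2 \left(-9\right)^{2}\right) = -138 + \left(21 + 0\right) \left(8 + 9 - 162\right) = -138 + 21 \left(8 + 9 - 162\right) = -138 + 21 \left(-145\right) = -138 - 3045 = -3183$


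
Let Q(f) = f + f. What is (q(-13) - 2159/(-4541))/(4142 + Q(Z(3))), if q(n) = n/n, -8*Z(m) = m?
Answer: 5360/15044333 ≈ 0.00035628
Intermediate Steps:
Z(m) = -m/8
Q(f) = 2*f
q(n) = 1
(q(-13) - 2159/(-4541))/(4142 + Q(Z(3))) = (1 - 2159/(-4541))/(4142 + 2*(-⅛*3)) = (1 - 2159*(-1/4541))/(4142 + 2*(-3/8)) = (1 + 2159/4541)/(4142 - ¾) = 6700/(4541*(16565/4)) = (6700/4541)*(4/16565) = 5360/15044333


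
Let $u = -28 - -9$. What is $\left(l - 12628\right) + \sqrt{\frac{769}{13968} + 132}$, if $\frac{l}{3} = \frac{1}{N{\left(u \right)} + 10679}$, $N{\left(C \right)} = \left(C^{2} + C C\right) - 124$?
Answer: $- \frac{47468651}{3759} + \frac{\sqrt{178920865}}{1164} \approx -12617.0$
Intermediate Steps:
$u = -19$ ($u = -28 + 9 = -19$)
$N{\left(C \right)} = -124 + 2 C^{2}$ ($N{\left(C \right)} = \left(C^{2} + C^{2}\right) - 124 = 2 C^{2} - 124 = -124 + 2 C^{2}$)
$l = \frac{1}{3759}$ ($l = \frac{3}{\left(-124 + 2 \left(-19\right)^{2}\right) + 10679} = \frac{3}{\left(-124 + 2 \cdot 361\right) + 10679} = \frac{3}{\left(-124 + 722\right) + 10679} = \frac{3}{598 + 10679} = \frac{3}{11277} = 3 \cdot \frac{1}{11277} = \frac{1}{3759} \approx 0.00026603$)
$\left(l - 12628\right) + \sqrt{\frac{769}{13968} + 132} = \left(\frac{1}{3759} - 12628\right) + \sqrt{\frac{769}{13968} + 132} = - \frac{47468651}{3759} + \sqrt{769 \cdot \frac{1}{13968} + 132} = - \frac{47468651}{3759} + \sqrt{\frac{769}{13968} + 132} = - \frac{47468651}{3759} + \sqrt{\frac{1844545}{13968}} = - \frac{47468651}{3759} + \frac{\sqrt{178920865}}{1164}$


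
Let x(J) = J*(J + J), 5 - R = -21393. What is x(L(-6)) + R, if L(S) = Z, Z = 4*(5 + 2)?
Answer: 22966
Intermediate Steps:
Z = 28 (Z = 4*7 = 28)
L(S) = 28
R = 21398 (R = 5 - 1*(-21393) = 5 + 21393 = 21398)
x(J) = 2*J**2 (x(J) = J*(2*J) = 2*J**2)
x(L(-6)) + R = 2*28**2 + 21398 = 2*784 + 21398 = 1568 + 21398 = 22966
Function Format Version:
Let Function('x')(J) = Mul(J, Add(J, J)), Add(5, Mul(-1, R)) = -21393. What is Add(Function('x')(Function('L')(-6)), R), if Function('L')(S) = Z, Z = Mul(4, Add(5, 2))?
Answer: 22966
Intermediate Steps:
Z = 28 (Z = Mul(4, 7) = 28)
Function('L')(S) = 28
R = 21398 (R = Add(5, Mul(-1, -21393)) = Add(5, 21393) = 21398)
Function('x')(J) = Mul(2, Pow(J, 2)) (Function('x')(J) = Mul(J, Mul(2, J)) = Mul(2, Pow(J, 2)))
Add(Function('x')(Function('L')(-6)), R) = Add(Mul(2, Pow(28, 2)), 21398) = Add(Mul(2, 784), 21398) = Add(1568, 21398) = 22966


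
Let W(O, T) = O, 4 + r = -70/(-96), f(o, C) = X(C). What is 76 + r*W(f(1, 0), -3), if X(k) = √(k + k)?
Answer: 76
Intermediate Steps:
X(k) = √2*√k (X(k) = √(2*k) = √2*√k)
f(o, C) = √2*√C
r = -157/48 (r = -4 - 70/(-96) = -4 - 70*(-1/96) = -4 + 35/48 = -157/48 ≈ -3.2708)
76 + r*W(f(1, 0), -3) = 76 - 157*√2*√0/48 = 76 - 157*√2*0/48 = 76 - 157/48*0 = 76 + 0 = 76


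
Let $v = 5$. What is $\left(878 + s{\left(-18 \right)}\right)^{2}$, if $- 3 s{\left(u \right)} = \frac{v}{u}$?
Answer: $\frac{2248371889}{2916} \approx 7.7105 \cdot 10^{5}$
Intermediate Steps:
$s{\left(u \right)} = - \frac{5}{3 u}$ ($s{\left(u \right)} = - \frac{5 \frac{1}{u}}{3} = - \frac{5}{3 u}$)
$\left(878 + s{\left(-18 \right)}\right)^{2} = \left(878 - \frac{5}{3 \left(-18\right)}\right)^{2} = \left(878 - - \frac{5}{54}\right)^{2} = \left(878 + \frac{5}{54}\right)^{2} = \left(\frac{47417}{54}\right)^{2} = \frac{2248371889}{2916}$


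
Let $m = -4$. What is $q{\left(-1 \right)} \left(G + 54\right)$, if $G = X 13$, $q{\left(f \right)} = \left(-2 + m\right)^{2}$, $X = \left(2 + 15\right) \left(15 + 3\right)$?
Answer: $145152$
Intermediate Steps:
$X = 306$ ($X = 17 \cdot 18 = 306$)
$q{\left(f \right)} = 36$ ($q{\left(f \right)} = \left(-2 - 4\right)^{2} = \left(-6\right)^{2} = 36$)
$G = 3978$ ($G = 306 \cdot 13 = 3978$)
$q{\left(-1 \right)} \left(G + 54\right) = 36 \left(3978 + 54\right) = 36 \cdot 4032 = 145152$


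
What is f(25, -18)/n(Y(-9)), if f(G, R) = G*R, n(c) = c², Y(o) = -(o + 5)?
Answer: -225/8 ≈ -28.125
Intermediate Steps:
Y(o) = -5 - o (Y(o) = -(5 + o) = -5 - o)
f(25, -18)/n(Y(-9)) = (25*(-18))/((-5 - 1*(-9))²) = -450/(-5 + 9)² = -450/(4²) = -450/16 = -450*1/16 = -225/8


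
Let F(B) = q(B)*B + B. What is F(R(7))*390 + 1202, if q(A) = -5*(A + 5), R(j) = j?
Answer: -159868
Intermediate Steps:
q(A) = -25 - 5*A (q(A) = -5*(5 + A) = -25 - 5*A)
F(B) = B + B*(-25 - 5*B) (F(B) = (-25 - 5*B)*B + B = B*(-25 - 5*B) + B = B + B*(-25 - 5*B))
F(R(7))*390 + 1202 = -1*7*(24 + 5*7)*390 + 1202 = -1*7*(24 + 35)*390 + 1202 = -1*7*59*390 + 1202 = -413*390 + 1202 = -161070 + 1202 = -159868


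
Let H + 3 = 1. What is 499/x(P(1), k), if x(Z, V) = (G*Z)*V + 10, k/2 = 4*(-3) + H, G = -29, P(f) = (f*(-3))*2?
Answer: -499/4862 ≈ -0.10263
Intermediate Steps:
P(f) = -6*f (P(f) = -3*f*2 = -6*f)
H = -2 (H = -3 + 1 = -2)
k = -28 (k = 2*(4*(-3) - 2) = 2*(-12 - 2) = 2*(-14) = -28)
x(Z, V) = 10 - 29*V*Z (x(Z, V) = (-29*Z)*V + 10 = -29*V*Z + 10 = 10 - 29*V*Z)
499/x(P(1), k) = 499/(10 - 29*(-28)*(-6*1)) = 499/(10 - 29*(-28)*(-6)) = 499/(10 - 4872) = 499/(-4862) = 499*(-1/4862) = -499/4862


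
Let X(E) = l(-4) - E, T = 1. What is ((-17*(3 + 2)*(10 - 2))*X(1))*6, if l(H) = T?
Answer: 0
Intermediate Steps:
l(H) = 1
X(E) = 1 - E
((-17*(3 + 2)*(10 - 2))*X(1))*6 = ((-17*(3 + 2)*(10 - 2))*(1 - 1*1))*6 = ((-85*8)*(1 - 1))*6 = (-17*40*0)*6 = -680*0*6 = 0*6 = 0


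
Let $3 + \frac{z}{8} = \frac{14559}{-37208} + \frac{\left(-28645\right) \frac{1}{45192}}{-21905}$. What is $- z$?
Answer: $\frac{9266421904}{341555487} \approx 27.13$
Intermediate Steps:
$z = - \frac{9266421904}{341555487}$ ($z = -24 + 8 \left(\frac{14559}{-37208} + \frac{\left(-28645\right) \frac{1}{45192}}{-21905}\right) = -24 + 8 \left(14559 \left(- \frac{1}{37208}\right) + \left(-28645\right) \frac{1}{45192} \left(- \frac{1}{21905}\right)\right) = -24 + 8 \left(- \frac{14559}{37208} - - \frac{17}{587496}\right) = -24 + 8 \left(- \frac{14559}{37208} + \frac{17}{587496}\right) = -24 + 8 \left(- \frac{133636277}{341555487}\right) = -24 - \frac{1069090216}{341555487} = - \frac{9266421904}{341555487} \approx -27.13$)
$- z = \left(-1\right) \left(- \frac{9266421904}{341555487}\right) = \frac{9266421904}{341555487}$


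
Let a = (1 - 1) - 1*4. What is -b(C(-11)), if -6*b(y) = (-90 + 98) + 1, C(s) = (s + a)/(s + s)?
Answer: 3/2 ≈ 1.5000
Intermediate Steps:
a = -4 (a = 0 - 4 = -4)
C(s) = (-4 + s)/(2*s) (C(s) = (s - 4)/(s + s) = (-4 + s)/((2*s)) = (-4 + s)*(1/(2*s)) = (-4 + s)/(2*s))
b(y) = -3/2 (b(y) = -((-90 + 98) + 1)/6 = -(8 + 1)/6 = -⅙*9 = -3/2)
-b(C(-11)) = -1*(-3/2) = 3/2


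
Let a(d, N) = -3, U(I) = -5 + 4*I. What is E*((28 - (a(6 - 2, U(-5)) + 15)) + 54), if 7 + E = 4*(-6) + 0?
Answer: -2170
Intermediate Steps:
E = -31 (E = -7 + (4*(-6) + 0) = -7 + (-24 + 0) = -7 - 24 = -31)
E*((28 - (a(6 - 2, U(-5)) + 15)) + 54) = -31*((28 - (-3 + 15)) + 54) = -31*((28 - 1*12) + 54) = -31*((28 - 12) + 54) = -31*(16 + 54) = -31*70 = -2170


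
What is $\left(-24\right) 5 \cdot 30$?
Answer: $-3600$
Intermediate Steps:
$\left(-24\right) 5 \cdot 30 = \left(-120\right) 30 = -3600$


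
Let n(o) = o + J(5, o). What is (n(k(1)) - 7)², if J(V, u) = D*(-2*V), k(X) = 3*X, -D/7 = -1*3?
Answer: 45796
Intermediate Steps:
D = 21 (D = -(-7)*3 = -7*(-3) = 21)
J(V, u) = -42*V (J(V, u) = 21*(-2*V) = -42*V)
n(o) = -210 + o (n(o) = o - 42*5 = o - 210 = -210 + o)
(n(k(1)) - 7)² = ((-210 + 3*1) - 7)² = ((-210 + 3) - 7)² = (-207 - 7)² = (-214)² = 45796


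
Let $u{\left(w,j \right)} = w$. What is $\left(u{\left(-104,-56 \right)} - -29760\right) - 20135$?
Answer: $9521$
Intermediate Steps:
$\left(u{\left(-104,-56 \right)} - -29760\right) - 20135 = \left(-104 - -29760\right) - 20135 = \left(-104 + 29760\right) - 20135 = 29656 - 20135 = 9521$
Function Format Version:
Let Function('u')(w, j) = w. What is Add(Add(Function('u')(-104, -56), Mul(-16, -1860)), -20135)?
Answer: 9521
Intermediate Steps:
Add(Add(Function('u')(-104, -56), Mul(-16, -1860)), -20135) = Add(Add(-104, Mul(-16, -1860)), -20135) = Add(Add(-104, 29760), -20135) = Add(29656, -20135) = 9521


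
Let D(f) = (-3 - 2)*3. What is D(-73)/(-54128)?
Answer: 15/54128 ≈ 0.00027712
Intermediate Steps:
D(f) = -15 (D(f) = -5*3 = -15)
D(-73)/(-54128) = -15/(-54128) = -15*(-1/54128) = 15/54128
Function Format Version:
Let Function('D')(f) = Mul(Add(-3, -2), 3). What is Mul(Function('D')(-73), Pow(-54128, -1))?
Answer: Rational(15, 54128) ≈ 0.00027712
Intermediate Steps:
Function('D')(f) = -15 (Function('D')(f) = Mul(-5, 3) = -15)
Mul(Function('D')(-73), Pow(-54128, -1)) = Mul(-15, Pow(-54128, -1)) = Mul(-15, Rational(-1, 54128)) = Rational(15, 54128)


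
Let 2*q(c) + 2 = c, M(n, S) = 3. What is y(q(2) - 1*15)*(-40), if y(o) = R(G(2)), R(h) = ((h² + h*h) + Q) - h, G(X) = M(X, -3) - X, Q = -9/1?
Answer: 320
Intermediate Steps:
Q = -9 (Q = -9*1 = -9)
q(c) = -1 + c/2
G(X) = 3 - X
R(h) = -9 - h + 2*h² (R(h) = ((h² + h*h) - 9) - h = ((h² + h²) - 9) - h = (2*h² - 9) - h = (-9 + 2*h²) - h = -9 - h + 2*h²)
y(o) = -8 (y(o) = -9 - (3 - 1*2) + 2*(3 - 1*2)² = -9 - (3 - 2) + 2*(3 - 2)² = -9 - 1*1 + 2*1² = -9 - 1 + 2*1 = -9 - 1 + 2 = -8)
y(q(2) - 1*15)*(-40) = -8*(-40) = 320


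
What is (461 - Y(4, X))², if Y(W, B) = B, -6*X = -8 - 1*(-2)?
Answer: 211600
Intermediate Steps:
X = 1 (X = -(-8 - 1*(-2))/6 = -(-8 + 2)/6 = -⅙*(-6) = 1)
(461 - Y(4, X))² = (461 - 1*1)² = (461 - 1)² = 460² = 211600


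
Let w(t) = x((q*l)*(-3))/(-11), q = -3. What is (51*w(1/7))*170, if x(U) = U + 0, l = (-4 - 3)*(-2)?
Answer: -1092420/11 ≈ -99311.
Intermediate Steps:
l = 14 (l = -7*(-2) = 14)
x(U) = U
w(t) = -126/11 (w(t) = (-3*14*(-3))/(-11) = -42*(-3)*(-1/11) = 126*(-1/11) = -126/11)
(51*w(1/7))*170 = (51*(-126/11))*170 = -6426/11*170 = -1092420/11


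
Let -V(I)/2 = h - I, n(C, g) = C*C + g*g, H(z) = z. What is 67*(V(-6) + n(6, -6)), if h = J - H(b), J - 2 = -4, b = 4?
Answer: 4824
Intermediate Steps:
J = -2 (J = 2 - 4 = -2)
n(C, g) = C**2 + g**2
h = -6 (h = -2 - 1*4 = -2 - 4 = -6)
V(I) = 12 + 2*I (V(I) = -2*(-6 - I) = 12 + 2*I)
67*(V(-6) + n(6, -6)) = 67*((12 + 2*(-6)) + (6**2 + (-6)**2)) = 67*((12 - 12) + (36 + 36)) = 67*(0 + 72) = 67*72 = 4824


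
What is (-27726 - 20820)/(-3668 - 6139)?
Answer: 16182/3269 ≈ 4.9501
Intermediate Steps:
(-27726 - 20820)/(-3668 - 6139) = -48546/(-9807) = -48546*(-1/9807) = 16182/3269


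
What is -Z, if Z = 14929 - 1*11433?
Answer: -3496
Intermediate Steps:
Z = 3496 (Z = 14929 - 11433 = 3496)
-Z = -1*3496 = -3496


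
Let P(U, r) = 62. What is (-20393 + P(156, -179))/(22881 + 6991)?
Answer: -20331/29872 ≈ -0.68060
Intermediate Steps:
(-20393 + P(156, -179))/(22881 + 6991) = (-20393 + 62)/(22881 + 6991) = -20331/29872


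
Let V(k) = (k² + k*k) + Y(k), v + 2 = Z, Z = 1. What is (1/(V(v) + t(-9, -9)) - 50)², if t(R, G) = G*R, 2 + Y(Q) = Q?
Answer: 15992001/6400 ≈ 2498.8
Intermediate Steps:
Y(Q) = -2 + Q
v = -1 (v = -2 + 1 = -1)
V(k) = -2 + k + 2*k² (V(k) = (k² + k*k) + (-2 + k) = (k² + k²) + (-2 + k) = 2*k² + (-2 + k) = -2 + k + 2*k²)
(1/(V(v) + t(-9, -9)) - 50)² = (1/((-2 - 1 + 2*(-1)²) - 9*(-9)) - 50)² = (1/((-2 - 1 + 2*1) + 81) - 50)² = (1/((-2 - 1 + 2) + 81) - 50)² = (1/(-1 + 81) - 50)² = (1/80 - 50)² = (-3999/80)² = 15992001/6400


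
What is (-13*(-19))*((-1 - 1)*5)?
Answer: -2470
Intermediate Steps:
(-13*(-19))*((-1 - 1)*5) = 247*(-2*5) = 247*(-10) = -2470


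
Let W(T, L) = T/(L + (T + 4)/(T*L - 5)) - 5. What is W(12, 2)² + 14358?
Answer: 1163047/81 ≈ 14359.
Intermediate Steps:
W(T, L) = -5 + T/(L + (4 + T)/(-5 + L*T)) (W(T, L) = T/(L + (4 + T)/(L*T - 5)) - 5 = T/(L + (4 + T)/(-5 + L*T)) - 5 = -5 + T/(L + (4 + T)/(-5 + L*T)))
W(12, 2)² + 14358 = ((-20 - 10*12 + 25*2 + 2*12² - 5*12*2²)/(4 + 12 - 5*2 + 12*2²))² + 14358 = ((-20 - 120 + 50 + 2*144 - 5*12*4)/(4 + 12 - 10 + 12*4))² + 14358 = ((-20 - 120 + 50 + 288 - 240)/(4 + 12 - 10 + 48))² + 14358 = (-42/54)² + 14358 = ((1/54)*(-42))² + 14358 = (-7/9)² + 14358 = 49/81 + 14358 = 1163047/81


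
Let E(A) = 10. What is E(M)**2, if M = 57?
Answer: 100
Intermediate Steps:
E(M)**2 = 10**2 = 100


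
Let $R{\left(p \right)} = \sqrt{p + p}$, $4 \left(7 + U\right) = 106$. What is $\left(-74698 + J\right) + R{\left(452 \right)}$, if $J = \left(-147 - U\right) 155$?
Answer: $- \frac{201011}{2} + 2 \sqrt{226} \approx -1.0048 \cdot 10^{5}$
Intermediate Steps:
$U = \frac{39}{2}$ ($U = -7 + \frac{1}{4} \cdot 106 = -7 + \frac{53}{2} = \frac{39}{2} \approx 19.5$)
$R{\left(p \right)} = \sqrt{2} \sqrt{p}$ ($R{\left(p \right)} = \sqrt{2 p} = \sqrt{2} \sqrt{p}$)
$J = - \frac{51615}{2}$ ($J = \left(-147 - \frac{39}{2}\right) 155 = \left(- \frac{333}{2}\right) 155 = - \frac{51615}{2} \approx -25808.0$)
$\left(-74698 + J\right) + R{\left(452 \right)} = \left(-74698 - \frac{51615}{2}\right) + \sqrt{2} \sqrt{452} = - \frac{201011}{2} + \sqrt{2} \cdot 2 \sqrt{113} = - \frac{201011}{2} + 2 \sqrt{226}$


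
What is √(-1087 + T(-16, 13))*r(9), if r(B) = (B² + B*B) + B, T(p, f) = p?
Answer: 171*I*√1103 ≈ 5679.2*I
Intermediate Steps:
r(B) = B + 2*B² (r(B) = (B² + B²) + B = 2*B² + B = B + 2*B²)
√(-1087 + T(-16, 13))*r(9) = √(-1087 - 16)*(9*(1 + 2*9)) = √(-1103)*(9*(1 + 18)) = (I*√1103)*(9*19) = (I*√1103)*171 = 171*I*√1103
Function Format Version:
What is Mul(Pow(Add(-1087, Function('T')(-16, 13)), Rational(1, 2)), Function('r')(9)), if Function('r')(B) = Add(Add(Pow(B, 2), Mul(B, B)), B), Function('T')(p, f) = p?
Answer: Mul(171, I, Pow(1103, Rational(1, 2))) ≈ Mul(5679.2, I)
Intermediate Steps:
Function('r')(B) = Add(B, Mul(2, Pow(B, 2))) (Function('r')(B) = Add(Add(Pow(B, 2), Pow(B, 2)), B) = Add(Mul(2, Pow(B, 2)), B) = Add(B, Mul(2, Pow(B, 2))))
Mul(Pow(Add(-1087, Function('T')(-16, 13)), Rational(1, 2)), Function('r')(9)) = Mul(Pow(Add(-1087, -16), Rational(1, 2)), Mul(9, Add(1, Mul(2, 9)))) = Mul(Pow(-1103, Rational(1, 2)), Mul(9, Add(1, 18))) = Mul(Mul(I, Pow(1103, Rational(1, 2))), Mul(9, 19)) = Mul(Mul(I, Pow(1103, Rational(1, 2))), 171) = Mul(171, I, Pow(1103, Rational(1, 2)))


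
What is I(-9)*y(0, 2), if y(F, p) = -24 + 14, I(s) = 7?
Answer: -70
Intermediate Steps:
y(F, p) = -10
I(-9)*y(0, 2) = 7*(-10) = -70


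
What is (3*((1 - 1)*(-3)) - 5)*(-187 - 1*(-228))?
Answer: -205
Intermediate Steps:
(3*((1 - 1)*(-3)) - 5)*(-187 - 1*(-228)) = (3*(0*(-3)) - 5)*(-187 + 228) = (3*0 - 5)*41 = (0 - 5)*41 = -5*41 = -205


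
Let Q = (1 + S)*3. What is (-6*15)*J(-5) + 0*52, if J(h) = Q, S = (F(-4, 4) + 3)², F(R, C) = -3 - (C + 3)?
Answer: -13500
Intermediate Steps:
F(R, C) = -6 - C (F(R, C) = -3 - (3 + C) = -3 + (-3 - C) = -6 - C)
S = 49 (S = ((-6 - 1*4) + 3)² = ((-6 - 4) + 3)² = (-10 + 3)² = (-7)² = 49)
Q = 150 (Q = (1 + 49)*3 = 50*3 = 150)
J(h) = 150
(-6*15)*J(-5) + 0*52 = -6*15*150 + 0*52 = -90*150 + 0 = -13500 + 0 = -13500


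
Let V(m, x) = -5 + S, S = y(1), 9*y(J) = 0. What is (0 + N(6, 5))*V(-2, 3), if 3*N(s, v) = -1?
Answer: 5/3 ≈ 1.6667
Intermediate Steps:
y(J) = 0 (y(J) = (⅑)*0 = 0)
S = 0
V(m, x) = -5 (V(m, x) = -5 + 0 = -5)
N(s, v) = -⅓ (N(s, v) = (⅓)*(-1) = -⅓)
(0 + N(6, 5))*V(-2, 3) = (0 - ⅓)*(-5) = -⅓*(-5) = 5/3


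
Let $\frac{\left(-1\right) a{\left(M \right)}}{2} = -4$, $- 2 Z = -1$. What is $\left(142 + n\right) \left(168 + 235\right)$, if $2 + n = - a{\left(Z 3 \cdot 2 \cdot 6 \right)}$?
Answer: $53196$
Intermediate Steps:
$Z = \frac{1}{2}$ ($Z = \left(- \frac{1}{2}\right) \left(-1\right) = \frac{1}{2} \approx 0.5$)
$a{\left(M \right)} = 8$ ($a{\left(M \right)} = \left(-2\right) \left(-4\right) = 8$)
$n = -10$ ($n = -2 - 8 = -10$)
$\left(142 + n\right) \left(168 + 235\right) = \left(142 - 10\right) \left(168 + 235\right) = 132 \cdot 403 = 53196$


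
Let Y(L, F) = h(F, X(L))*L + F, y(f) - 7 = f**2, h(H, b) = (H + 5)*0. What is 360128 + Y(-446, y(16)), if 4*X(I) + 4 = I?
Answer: 360391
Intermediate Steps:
X(I) = -1 + I/4
h(H, b) = 0 (h(H, b) = (5 + H)*0 = 0)
y(f) = 7 + f**2
Y(L, F) = F (Y(L, F) = 0*L + F = 0 + F = F)
360128 + Y(-446, y(16)) = 360128 + (7 + 16**2) = 360128 + (7 + 256) = 360128 + 263 = 360391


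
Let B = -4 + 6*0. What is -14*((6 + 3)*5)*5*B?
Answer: 12600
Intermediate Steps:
B = -4 (B = -4 + 0 = -4)
-14*((6 + 3)*5)*5*B = -14*((6 + 3)*5)*5*(-4) = -14*(9*5)*5*(-4) = -14*45*5*(-4) = -3150*(-4) = -14*(-900) = 12600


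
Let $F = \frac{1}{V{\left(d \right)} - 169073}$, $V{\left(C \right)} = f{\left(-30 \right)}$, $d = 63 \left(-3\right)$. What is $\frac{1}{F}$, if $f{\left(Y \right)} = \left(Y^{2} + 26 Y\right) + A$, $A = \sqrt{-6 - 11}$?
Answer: $-168953 + i \sqrt{17} \approx -1.6895 \cdot 10^{5} + 4.1231 i$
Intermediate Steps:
$A = i \sqrt{17}$ ($A = \sqrt{-17} = i \sqrt{17} \approx 4.1231 i$)
$d = -189$
$f{\left(Y \right)} = Y^{2} + 26 Y + i \sqrt{17}$ ($f{\left(Y \right)} = \left(Y^{2} + 26 Y\right) + i \sqrt{17} = Y^{2} + 26 Y + i \sqrt{17}$)
$V{\left(C \right)} = 120 + i \sqrt{17}$ ($V{\left(C \right)} = \left(-30\right)^{2} + 26 \left(-30\right) + i \sqrt{17} = 900 - 780 + i \sqrt{17} = 120 + i \sqrt{17}$)
$F = \frac{1}{-168953 + i \sqrt{17}}$ ($F = \frac{1}{\left(120 + i \sqrt{17}\right) - 169073} = \frac{1}{-168953 + i \sqrt{17}} \approx -5.9188 \cdot 10^{-6} - 1.4 \cdot 10^{-10} i$)
$\frac{1}{F} = \frac{1}{- \frac{168953}{28545116226} - \frac{i \sqrt{17}}{28545116226}}$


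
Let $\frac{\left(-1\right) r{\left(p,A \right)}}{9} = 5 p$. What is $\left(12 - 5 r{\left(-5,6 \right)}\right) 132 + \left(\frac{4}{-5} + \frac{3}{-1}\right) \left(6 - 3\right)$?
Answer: $- \frac{734637}{5} \approx -1.4693 \cdot 10^{5}$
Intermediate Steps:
$r{\left(p,A \right)} = - 45 p$ ($r{\left(p,A \right)} = - 9 \cdot 5 p = - 45 p$)
$\left(12 - 5 r{\left(-5,6 \right)}\right) 132 + \left(\frac{4}{-5} + \frac{3}{-1}\right) \left(6 - 3\right) = \left(12 - 5 \left(\left(-45\right) \left(-5\right)\right)\right) 132 + \left(\frac{4}{-5} + \frac{3}{-1}\right) \left(6 - 3\right) = \left(12 - 1125\right) 132 + \left(4 \left(- \frac{1}{5}\right) + 3 \left(-1\right)\right) 3 = \left(12 - 1125\right) 132 + \left(- \frac{4}{5} - 3\right) 3 = \left(-1113\right) 132 - \frac{57}{5} = -146916 - \frac{57}{5} = - \frac{734637}{5}$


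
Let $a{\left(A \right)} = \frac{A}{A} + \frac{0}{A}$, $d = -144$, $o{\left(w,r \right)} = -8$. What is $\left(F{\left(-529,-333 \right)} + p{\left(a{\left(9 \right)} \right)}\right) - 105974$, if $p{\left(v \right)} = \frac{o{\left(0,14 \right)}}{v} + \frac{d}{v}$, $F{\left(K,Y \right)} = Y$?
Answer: $-106459$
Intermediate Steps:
$a{\left(A \right)} = 1$ ($a{\left(A \right)} = 1 + 0 = 1$)
$p{\left(v \right)} = - \frac{152}{v}$ ($p{\left(v \right)} = - \frac{8}{v} - \frac{144}{v} = - \frac{152}{v}$)
$\left(F{\left(-529,-333 \right)} + p{\left(a{\left(9 \right)} \right)}\right) - 105974 = \left(-333 - \frac{152}{1}\right) - 105974 = \left(-333 - 152\right) - 105974 = -485 - 105974 = -106459$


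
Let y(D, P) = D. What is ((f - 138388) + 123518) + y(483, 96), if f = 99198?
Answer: 84811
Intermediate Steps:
((f - 138388) + 123518) + y(483, 96) = ((99198 - 138388) + 123518) + 483 = (-39190 + 123518) + 483 = 84328 + 483 = 84811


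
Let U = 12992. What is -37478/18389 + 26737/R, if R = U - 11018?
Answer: 59669303/5185698 ≈ 11.507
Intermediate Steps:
R = 1974 (R = 12992 - 11018 = 1974)
-37478/18389 + 26737/R = -37478/18389 + 26737/1974 = -37478*1/18389 + 26737*(1/1974) = -5354/2627 + 26737/1974 = 59669303/5185698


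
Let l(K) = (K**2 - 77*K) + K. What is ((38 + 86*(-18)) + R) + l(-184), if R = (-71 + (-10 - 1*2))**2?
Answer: 53219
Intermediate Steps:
R = 6889 (R = (-71 + (-10 - 2))**2 = (-71 - 12)**2 = (-83)**2 = 6889)
l(K) = K**2 - 76*K
((38 + 86*(-18)) + R) + l(-184) = ((38 + 86*(-18)) + 6889) - 184*(-76 - 184) = ((38 - 1548) + 6889) - 184*(-260) = (-1510 + 6889) + 47840 = 5379 + 47840 = 53219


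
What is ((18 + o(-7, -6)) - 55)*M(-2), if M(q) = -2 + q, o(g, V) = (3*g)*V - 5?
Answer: -336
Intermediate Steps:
o(g, V) = -5 + 3*V*g (o(g, V) = 3*V*g - 5 = -5 + 3*V*g)
((18 + o(-7, -6)) - 55)*M(-2) = ((18 + (-5 + 3*(-6)*(-7))) - 55)*(-2 - 2) = ((18 + (-5 + 126)) - 55)*(-4) = ((18 + 121) - 55)*(-4) = (139 - 55)*(-4) = 84*(-4) = -336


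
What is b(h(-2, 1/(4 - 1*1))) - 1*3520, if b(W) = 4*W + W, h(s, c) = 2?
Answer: -3510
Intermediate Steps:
b(W) = 5*W
b(h(-2, 1/(4 - 1*1))) - 1*3520 = 5*2 - 1*3520 = 10 - 3520 = -3510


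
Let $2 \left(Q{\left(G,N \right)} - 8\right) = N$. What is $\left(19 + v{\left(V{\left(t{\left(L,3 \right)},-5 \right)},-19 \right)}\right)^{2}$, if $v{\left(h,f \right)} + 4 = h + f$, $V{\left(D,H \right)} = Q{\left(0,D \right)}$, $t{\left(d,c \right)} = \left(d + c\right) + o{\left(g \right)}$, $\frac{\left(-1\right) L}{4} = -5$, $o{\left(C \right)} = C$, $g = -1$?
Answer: $225$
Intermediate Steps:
$Q{\left(G,N \right)} = 8 + \frac{N}{2}$
$L = 20$ ($L = \left(-4\right) \left(-5\right) = 20$)
$t{\left(d,c \right)} = -1 + c + d$ ($t{\left(d,c \right)} = \left(d + c\right) - 1 = \left(c + d\right) - 1 = -1 + c + d$)
$V{\left(D,H \right)} = 8 + \frac{D}{2}$
$v{\left(h,f \right)} = -4 + f + h$ ($v{\left(h,f \right)} = -4 + \left(h + f\right) = -4 + \left(f + h\right) = -4 + f + h$)
$\left(19 + v{\left(V{\left(t{\left(L,3 \right)},-5 \right)},-19 \right)}\right)^{2} = \left(19 - \left(15 - \frac{-1 + 3 + 20}{2}\right)\right)^{2} = \left(19 - 4\right)^{2} = 15^{2} = 225$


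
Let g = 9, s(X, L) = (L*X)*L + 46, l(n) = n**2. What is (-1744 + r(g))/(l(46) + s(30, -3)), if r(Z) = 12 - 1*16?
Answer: -23/32 ≈ -0.71875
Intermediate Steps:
s(X, L) = 46 + X*L**2 (s(X, L) = X*L**2 + 46 = 46 + X*L**2)
r(Z) = -4 (r(Z) = 12 - 16 = -4)
(-1744 + r(g))/(l(46) + s(30, -3)) = (-1744 - 4)/(46**2 + (46 + 30*(-3)**2)) = -1748/(2116 + (46 + 30*9)) = -1748/(2116 + (46 + 270)) = -1748/(2116 + 316) = -1748/2432 = -1748*1/2432 = -23/32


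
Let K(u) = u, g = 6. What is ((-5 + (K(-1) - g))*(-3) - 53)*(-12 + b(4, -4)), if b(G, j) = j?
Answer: 272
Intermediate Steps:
((-5 + (K(-1) - g))*(-3) - 53)*(-12 + b(4, -4)) = ((-5 + (-1 - 1*6))*(-3) - 53)*(-12 - 4) = ((-5 + (-1 - 6))*(-3) - 53)*(-16) = ((-5 - 7)*(-3) - 53)*(-16) = (-12*(-3) - 53)*(-16) = (36 - 53)*(-16) = -17*(-16) = 272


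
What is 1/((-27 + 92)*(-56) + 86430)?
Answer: 1/82790 ≈ 1.2079e-5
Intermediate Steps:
1/((-27 + 92)*(-56) + 86430) = 1/(65*(-56) + 86430) = 1/(-3640 + 86430) = 1/82790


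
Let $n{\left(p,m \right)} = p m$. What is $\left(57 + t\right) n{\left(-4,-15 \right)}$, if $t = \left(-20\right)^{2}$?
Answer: $27420$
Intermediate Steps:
$n{\left(p,m \right)} = m p$
$t = 400$
$\left(57 + t\right) n{\left(-4,-15 \right)} = \left(57 + 400\right) \left(\left(-15\right) \left(-4\right)\right) = 457 \cdot 60 = 27420$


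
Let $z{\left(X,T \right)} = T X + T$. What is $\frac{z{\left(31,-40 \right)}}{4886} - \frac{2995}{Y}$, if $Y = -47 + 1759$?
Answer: $- \frac{8412465}{4182416} \approx -2.0114$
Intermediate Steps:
$Y = 1712$
$z{\left(X,T \right)} = T + T X$
$\frac{z{\left(31,-40 \right)}}{4886} - \frac{2995}{Y} = \frac{\left(-40\right) \left(1 + 31\right)}{4886} - \frac{2995}{1712} = \left(-40\right) 32 \cdot \frac{1}{4886} - \frac{2995}{1712} = \left(-1280\right) \frac{1}{4886} - \frac{2995}{1712} = - \frac{640}{2443} - \frac{2995}{1712} = - \frac{8412465}{4182416}$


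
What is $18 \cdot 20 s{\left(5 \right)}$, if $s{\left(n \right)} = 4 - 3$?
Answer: $360$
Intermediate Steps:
$s{\left(n \right)} = 1$
$18 \cdot 20 s{\left(5 \right)} = 18 \cdot 20 \cdot 1 = 360 \cdot 1 = 360$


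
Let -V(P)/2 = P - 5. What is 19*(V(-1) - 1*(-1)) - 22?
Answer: 225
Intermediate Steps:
V(P) = 10 - 2*P (V(P) = -2*(P - 5) = -2*(-5 + P) = 10 - 2*P)
19*(V(-1) - 1*(-1)) - 22 = 19*((10 - 2*(-1)) - 1*(-1)) - 22 = 19*((10 + 2) + 1) - 22 = 19*(12 + 1) - 22 = 19*13 - 22 = 247 - 22 = 225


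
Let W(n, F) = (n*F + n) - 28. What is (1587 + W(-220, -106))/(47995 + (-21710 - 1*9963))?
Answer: 24659/16322 ≈ 1.5108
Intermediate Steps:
W(n, F) = -28 + n + F*n (W(n, F) = (F*n + n) - 28 = (n + F*n) - 28 = -28 + n + F*n)
(1587 + W(-220, -106))/(47995 + (-21710 - 1*9963)) = (1587 + (-28 - 220 - 106*(-220)))/(47995 + (-21710 - 1*9963)) = (1587 + (-28 - 220 + 23320))/(47995 + (-21710 - 9963)) = (1587 + 23072)/(47995 - 31673) = 24659/16322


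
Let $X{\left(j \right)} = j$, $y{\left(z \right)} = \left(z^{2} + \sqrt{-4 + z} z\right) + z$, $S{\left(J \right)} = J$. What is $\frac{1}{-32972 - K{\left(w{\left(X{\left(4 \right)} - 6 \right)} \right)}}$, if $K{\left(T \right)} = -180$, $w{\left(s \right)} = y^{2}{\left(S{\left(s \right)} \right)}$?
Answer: $- \frac{1}{32792} \approx -3.0495 \cdot 10^{-5}$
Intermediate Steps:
$y{\left(z \right)} = z + z^{2} + z \sqrt{-4 + z}$ ($y{\left(z \right)} = \left(z^{2} + z \sqrt{-4 + z}\right) + z = z + z^{2} + z \sqrt{-4 + z}$)
$w{\left(s \right)} = s^{2} \left(1 + s + \sqrt{-4 + s}\right)^{2}$ ($w{\left(s \right)} = \left(s \left(1 + s + \sqrt{-4 + s}\right)\right)^{2} = s^{2} \left(1 + s + \sqrt{-4 + s}\right)^{2}$)
$\frac{1}{-32972 - K{\left(w{\left(X{\left(4 \right)} - 6 \right)} \right)}} = \frac{1}{-32972 - -180} = \frac{1}{-32972 + 180} = \frac{1}{-32792} = - \frac{1}{32792}$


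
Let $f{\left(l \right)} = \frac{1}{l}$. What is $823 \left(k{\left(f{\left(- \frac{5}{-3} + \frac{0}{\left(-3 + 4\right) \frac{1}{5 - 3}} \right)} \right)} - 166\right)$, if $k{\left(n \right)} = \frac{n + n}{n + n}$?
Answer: $-135795$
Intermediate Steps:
$k{\left(n \right)} = 1$ ($k{\left(n \right)} = \frac{2 n}{2 n} = 2 n \frac{1}{2 n} = 1$)
$823 \left(k{\left(f{\left(- \frac{5}{-3} + \frac{0}{\left(-3 + 4\right) \frac{1}{5 - 3}} \right)} \right)} - 166\right) = 823 \left(1 - 166\right) = 823 \left(-165\right) = -135795$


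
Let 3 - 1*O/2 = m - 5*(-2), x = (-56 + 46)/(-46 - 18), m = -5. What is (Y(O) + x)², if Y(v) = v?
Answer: 15129/1024 ≈ 14.774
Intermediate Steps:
x = 5/32 (x = -10/(-64) = -10*(-1/64) = 5/32 ≈ 0.15625)
O = -4 (O = 6 - 2*(-5 - 5*(-2)) = 6 - 2*(-5 + 10) = 6 - 2*5 = 6 - 10 = -4)
(Y(O) + x)² = (-4 + 5/32)² = (-123/32)² = 15129/1024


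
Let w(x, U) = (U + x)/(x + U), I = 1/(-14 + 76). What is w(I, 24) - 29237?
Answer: -29236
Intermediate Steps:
I = 1/62 ≈ 0.016129
w(x, U) = 1 (w(x, U) = (U + x)/(U + x) = 1)
w(I, 24) - 29237 = 1 - 29237 = -29236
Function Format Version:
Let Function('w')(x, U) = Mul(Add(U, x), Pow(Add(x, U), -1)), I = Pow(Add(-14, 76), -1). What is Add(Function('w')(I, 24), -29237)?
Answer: -29236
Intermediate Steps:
I = Rational(1, 62) (I = Pow(62, -1) = Rational(1, 62) ≈ 0.016129)
Function('w')(x, U) = 1 (Function('w')(x, U) = Mul(Add(U, x), Pow(Add(U, x), -1)) = 1)
Add(Function('w')(I, 24), -29237) = Add(1, -29237) = -29236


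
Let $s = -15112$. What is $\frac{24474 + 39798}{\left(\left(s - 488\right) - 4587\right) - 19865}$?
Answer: $- \frac{16068}{10013} \approx -1.6047$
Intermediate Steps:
$\frac{24474 + 39798}{\left(\left(s - 488\right) - 4587\right) - 19865} = \frac{24474 + 39798}{\left(\left(-15112 - 488\right) - 4587\right) - 19865} = \frac{64272}{\left(-15600 - 4587\right) - 19865} = \frac{64272}{-20187 - 19865} = \frac{64272}{-40052} = 64272 \left(- \frac{1}{40052}\right) = - \frac{16068}{10013}$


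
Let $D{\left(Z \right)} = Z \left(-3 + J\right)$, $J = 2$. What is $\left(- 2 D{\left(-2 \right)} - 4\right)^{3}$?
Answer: $-512$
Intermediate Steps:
$D{\left(Z \right)} = - Z$ ($D{\left(Z \right)} = Z \left(-3 + 2\right) = Z \left(-1\right) = - Z$)
$\left(- 2 D{\left(-2 \right)} - 4\right)^{3} = \left(- 2 \left(\left(-1\right) \left(-2\right)\right) - 4\right)^{3} = \left(\left(-2\right) 2 - 4\right)^{3} = \left(-4 - 4\right)^{3} = \left(-8\right)^{3} = -512$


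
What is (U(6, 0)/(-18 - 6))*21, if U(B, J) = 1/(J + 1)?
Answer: -7/8 ≈ -0.87500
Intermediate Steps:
U(B, J) = 1/(1 + J)
(U(6, 0)/(-18 - 6))*21 = (1/((1 + 0)*(-18 - 6)))*21 = (1/(1*(-24)))*21 = (1*(-1/24))*21 = -1/24*21 = -7/8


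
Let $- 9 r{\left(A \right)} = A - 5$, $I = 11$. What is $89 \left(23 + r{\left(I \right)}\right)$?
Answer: $\frac{5963}{3} \approx 1987.7$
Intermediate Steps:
$r{\left(A \right)} = \frac{5}{9} - \frac{A}{9}$ ($r{\left(A \right)} = - \frac{A - 5}{9} = - \frac{-5 + A}{9} = \frac{5}{9} - \frac{A}{9}$)
$89 \left(23 + r{\left(I \right)}\right) = 89 \left(23 + \left(\frac{5}{9} - \frac{11}{9}\right)\right) = 89 \left(23 - \frac{2}{3}\right) = 89 \cdot \frac{67}{3} = \frac{5963}{3}$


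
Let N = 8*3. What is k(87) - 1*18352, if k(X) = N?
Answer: -18328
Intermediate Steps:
N = 24
k(X) = 24
k(87) - 1*18352 = 24 - 1*18352 = 24 - 18352 = -18328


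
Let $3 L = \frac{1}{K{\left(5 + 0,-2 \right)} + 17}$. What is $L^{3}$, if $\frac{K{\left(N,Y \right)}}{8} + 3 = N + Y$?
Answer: $\frac{1}{132651} \approx 7.5386 \cdot 10^{-6}$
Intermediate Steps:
$K{\left(N,Y \right)} = -24 + 8 N + 8 Y$ ($K{\left(N,Y \right)} = -24 + 8 \left(N + Y\right) = -24 + \left(8 N + 8 Y\right) = -24 + 8 N + 8 Y$)
$L = \frac{1}{51}$ ($L = \frac{1}{3 \left(\left(-24 + 8 \left(5 + 0\right) + 8 \left(-2\right)\right) + 17\right)} = \frac{1}{3 \left(\left(-24 + 8 \cdot 5 - 16\right) + 17\right)} = \frac{1}{3 \left(\left(-24 + 40 - 16\right) + 17\right)} = \frac{1}{3 \left(0 + 17\right)} = \frac{1}{3 \cdot 17} = \frac{1}{3} \cdot \frac{1}{17} = \frac{1}{51} \approx 0.019608$)
$L^{3} = \left(\frac{1}{51}\right)^{3} = \frac{1}{132651}$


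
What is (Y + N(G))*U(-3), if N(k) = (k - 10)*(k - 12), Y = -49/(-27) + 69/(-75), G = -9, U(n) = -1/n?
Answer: 269929/2025 ≈ 133.30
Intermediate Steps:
Y = 604/675 (Y = -49*(-1/27) + 69*(-1/75) = 49/27 - 23/25 = 604/675 ≈ 0.89481)
N(k) = (-12 + k)*(-10 + k) (N(k) = (-10 + k)*(-12 + k) = (-12 + k)*(-10 + k))
(Y + N(G))*U(-3) = (604/675 + (120 + (-9)² - 22*(-9)))*(-1/(-3)) = (604/675 + (120 + 81 + 198))*(-1*(-⅓)) = (604/675 + 399)*(⅓) = (269929/675)*(⅓) = 269929/2025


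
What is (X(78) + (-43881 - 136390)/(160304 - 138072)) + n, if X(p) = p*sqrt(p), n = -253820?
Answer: -806158073/3176 + 78*sqrt(78) ≈ -2.5314e+5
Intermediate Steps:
X(p) = p**(3/2)
(X(78) + (-43881 - 136390)/(160304 - 138072)) + n = (78**(3/2) + (-43881 - 136390)/(160304 - 138072)) - 253820 = (78*sqrt(78) - 180271/22232) - 253820 = (78*sqrt(78) - 180271*1/22232) - 253820 = (78*sqrt(78) - 25753/3176) - 253820 = (-25753/3176 + 78*sqrt(78)) - 253820 = -806158073/3176 + 78*sqrt(78)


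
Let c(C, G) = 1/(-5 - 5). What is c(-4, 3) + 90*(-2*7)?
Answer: -12601/10 ≈ -1260.1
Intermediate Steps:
c(C, G) = -⅒ (c(C, G) = 1/(-10) = -⅒)
c(-4, 3) + 90*(-2*7) = -⅒ + 90*(-2*7) = -⅒ + 90*(-14) = -⅒ - 1260 = -12601/10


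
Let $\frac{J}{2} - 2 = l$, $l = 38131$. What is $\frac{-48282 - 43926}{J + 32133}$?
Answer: $- \frac{30736}{36133} \approx -0.85064$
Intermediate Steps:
$J = 76266$ ($J = 4 + 2 \cdot 38131 = 4 + 76262 = 76266$)
$\frac{-48282 - 43926}{J + 32133} = \frac{-48282 - 43926}{76266 + 32133} = - \frac{92208}{108399} = \left(-92208\right) \frac{1}{108399} = - \frac{30736}{36133}$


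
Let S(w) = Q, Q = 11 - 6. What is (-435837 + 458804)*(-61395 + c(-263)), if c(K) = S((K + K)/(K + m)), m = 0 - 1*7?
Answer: -1409944130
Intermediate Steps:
m = -7 (m = 0 - 7 = -7)
Q = 5
S(w) = 5
c(K) = 5
(-435837 + 458804)*(-61395 + c(-263)) = (-435837 + 458804)*(-61395 + 5) = 22967*(-61390) = -1409944130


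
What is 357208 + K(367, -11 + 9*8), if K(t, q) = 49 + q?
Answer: 357318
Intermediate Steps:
357208 + K(367, -11 + 9*8) = 357208 + (49 + (-11 + 9*8)) = 357208 + (49 + (-11 + 72)) = 357208 + (49 + 61) = 357208 + 110 = 357318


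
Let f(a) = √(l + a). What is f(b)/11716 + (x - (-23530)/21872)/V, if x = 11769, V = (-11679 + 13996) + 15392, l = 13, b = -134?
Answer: 128717549/193665624 + 11*I/11716 ≈ 0.66464 + 0.00093889*I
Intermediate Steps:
V = 17709 (V = 2317 + 15392 = 17709)
f(a) = √(13 + a)
f(b)/11716 + (x - (-23530)/21872)/V = √(13 - 134)/11716 + (11769 - (-23530)/21872)/17709 = √(-121)*(1/11716) + (11769 - (-23530)/21872)*(1/17709) = (11*I)*(1/11716) + (11769 - 1*(-11765/10936))*(1/17709) = 11*I/11716 + (11769 + 11765/10936)*(1/17709) = 11*I/11716 + (128717549/10936)*(1/17709) = 11*I/11716 + 128717549/193665624 = 128717549/193665624 + 11*I/11716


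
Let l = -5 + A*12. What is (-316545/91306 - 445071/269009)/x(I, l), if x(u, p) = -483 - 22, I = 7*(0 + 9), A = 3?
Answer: 125791106631/12403878555770 ≈ 0.010141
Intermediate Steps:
I = 63 (I = 7*9 = 63)
l = 31 (l = -5 + 3*12 = -5 + 36 = 31)
x(u, p) = -505
(-316545/91306 - 445071/269009)/x(I, l) = (-316545/91306 - 445071/269009)/(-505) = (-316545*1/91306 - 445071*1/269009)*(-1/505) = (-316545/91306 - 445071/269009)*(-1/505) = -125791106631/24562135754*(-1/505) = 125791106631/12403878555770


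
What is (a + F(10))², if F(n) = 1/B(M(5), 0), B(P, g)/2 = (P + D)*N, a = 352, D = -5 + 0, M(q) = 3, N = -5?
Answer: 49575681/400 ≈ 1.2394e+5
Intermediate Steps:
D = -5
B(P, g) = 50 - 10*P (B(P, g) = 2*((P - 5)*(-5)) = 2*((-5 + P)*(-5)) = 2*(25 - 5*P) = 50 - 10*P)
F(n) = 1/20 (F(n) = 1/(50 - 10*3) = 1/(50 - 30) = 1/20)
(a + F(10))² = (352 + 1/20)² = (7041/20)² = 49575681/400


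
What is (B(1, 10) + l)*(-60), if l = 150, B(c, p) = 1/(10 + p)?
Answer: -9003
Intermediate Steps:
(B(1, 10) + l)*(-60) = (1/(10 + 10) + 150)*(-60) = (1/20 + 150)*(-60) = (3001/20)*(-60) = -9003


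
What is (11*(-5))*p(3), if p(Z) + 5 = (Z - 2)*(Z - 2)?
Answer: 220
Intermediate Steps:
p(Z) = -5 + (-2 + Z)² (p(Z) = -5 + (Z - 2)*(Z - 2) = -5 + (-2 + Z)*(-2 + Z) = -5 + (-2 + Z)²)
(11*(-5))*p(3) = (11*(-5))*(-5 + (-2 + 3)²) = -55*(-5 + 1²) = -55*(-5 + 1) = -55*(-4) = 220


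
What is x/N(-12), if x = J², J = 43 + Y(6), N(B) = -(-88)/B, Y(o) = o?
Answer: -7203/22 ≈ -327.41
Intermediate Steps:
N(B) = 88/B
J = 49 (J = 43 + 6 = 49)
x = 2401 (x = 49² = 2401)
x/N(-12) = 2401/((88/(-12))) = 2401/((88*(-1/12))) = 2401/(-22/3) = 2401*(-3/22) = -7203/22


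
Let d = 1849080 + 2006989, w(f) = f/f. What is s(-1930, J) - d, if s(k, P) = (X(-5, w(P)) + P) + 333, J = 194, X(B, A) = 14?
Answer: -3855528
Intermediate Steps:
w(f) = 1
s(k, P) = 347 + P (s(k, P) = (14 + P) + 333 = 347 + P)
d = 3856069
s(-1930, J) - d = (347 + 194) - 1*3856069 = 541 - 3856069 = -3855528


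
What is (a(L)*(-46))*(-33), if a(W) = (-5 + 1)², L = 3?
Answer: 24288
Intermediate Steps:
a(W) = 16 (a(W) = (-4)² = 16)
(a(L)*(-46))*(-33) = (16*(-46))*(-33) = -736*(-33) = 24288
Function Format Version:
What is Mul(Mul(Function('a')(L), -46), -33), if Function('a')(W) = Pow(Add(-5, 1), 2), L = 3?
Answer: 24288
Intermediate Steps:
Function('a')(W) = 16 (Function('a')(W) = Pow(-4, 2) = 16)
Mul(Mul(Function('a')(L), -46), -33) = Mul(Mul(16, -46), -33) = Mul(-736, -33) = 24288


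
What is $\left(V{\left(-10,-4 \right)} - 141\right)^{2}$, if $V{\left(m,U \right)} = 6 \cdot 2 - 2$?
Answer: $17161$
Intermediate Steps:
$V{\left(m,U \right)} = 10$ ($V{\left(m,U \right)} = 12 - 2 = 10$)
$\left(V{\left(-10,-4 \right)} - 141\right)^{2} = \left(10 - 141\right)^{2} = \left(-131\right)^{2} = 17161$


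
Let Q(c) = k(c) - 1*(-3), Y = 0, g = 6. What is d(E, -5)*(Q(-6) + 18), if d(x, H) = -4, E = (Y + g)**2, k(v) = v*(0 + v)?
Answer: -228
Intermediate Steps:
k(v) = v**2 (k(v) = v*v = v**2)
E = 36 (E = (0 + 6)**2 = 6**2 = 36)
Q(c) = 3 + c**2 (Q(c) = c**2 - 1*(-3) = c**2 + 3 = 3 + c**2)
d(E, -5)*(Q(-6) + 18) = -4*((3 + (-6)**2) + 18) = -4*((3 + 36) + 18) = -4*(39 + 18) = -4*57 = -228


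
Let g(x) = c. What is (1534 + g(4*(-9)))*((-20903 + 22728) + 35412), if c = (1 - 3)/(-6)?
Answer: 171401911/3 ≈ 5.7134e+7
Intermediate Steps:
c = 1/3 (c = -2*(-1/6) = 1/3 ≈ 0.33333)
g(x) = 1/3
(1534 + g(4*(-9)))*((-20903 + 22728) + 35412) = (1534 + 1/3)*((-20903 + 22728) + 35412) = 4603*(1825 + 35412)/3 = (4603/3)*37237 = 171401911/3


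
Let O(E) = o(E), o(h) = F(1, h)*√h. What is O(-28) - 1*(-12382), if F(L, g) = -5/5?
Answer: 12382 - 2*I*√7 ≈ 12382.0 - 5.2915*I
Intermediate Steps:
F(L, g) = -1 (F(L, g) = -5*⅕ = -1)
o(h) = -√h
O(E) = -√E
O(-28) - 1*(-12382) = -√(-28) - 1*(-12382) = -2*I*√7 + 12382 = 12382 - 2*I*√7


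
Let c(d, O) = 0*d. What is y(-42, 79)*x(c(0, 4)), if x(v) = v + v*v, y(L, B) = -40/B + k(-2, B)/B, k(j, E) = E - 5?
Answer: 0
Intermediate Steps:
k(j, E) = -5 + E
c(d, O) = 0
y(L, B) = -40/B + (-5 + B)/B
x(v) = v + v²
y(-42, 79)*x(c(0, 4)) = ((-45 + 79)/79)*(0*(1 + 0)) = ((1/79)*34)*(0*1) = (34/79)*0 = 0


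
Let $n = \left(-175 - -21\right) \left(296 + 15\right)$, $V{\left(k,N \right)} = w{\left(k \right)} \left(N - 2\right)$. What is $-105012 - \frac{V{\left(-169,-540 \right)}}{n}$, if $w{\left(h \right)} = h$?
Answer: $- \frac{2514676565}{23947} \approx -1.0501 \cdot 10^{5}$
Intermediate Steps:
$V{\left(k,N \right)} = k \left(-2 + N\right)$ ($V{\left(k,N \right)} = k \left(N - 2\right) = k \left(-2 + N\right)$)
$n = -47894$ ($n = \left(-175 + 21\right) 311 = \left(-154\right) 311 = -47894$)
$-105012 - \frac{V{\left(-169,-540 \right)}}{n} = -105012 - \frac{\left(-169\right) \left(-2 - 540\right)}{-47894} = -105012 - \left(-169\right) \left(-542\right) \left(- \frac{1}{47894}\right) = -105012 - 91598 \left(- \frac{1}{47894}\right) = -105012 - - \frac{45799}{23947} = -105012 + \frac{45799}{23947} = - \frac{2514676565}{23947}$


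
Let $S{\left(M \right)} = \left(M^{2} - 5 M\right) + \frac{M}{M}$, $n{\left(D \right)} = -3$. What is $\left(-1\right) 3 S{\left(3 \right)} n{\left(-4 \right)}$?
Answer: $-45$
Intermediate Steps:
$S{\left(M \right)} = 1 + M^{2} - 5 M$ ($S{\left(M \right)} = \left(M^{2} - 5 M\right) + 1 = 1 + M^{2} - 5 M$)
$\left(-1\right) 3 S{\left(3 \right)} n{\left(-4 \right)} = \left(-1\right) 3 \left(1 + 3^{2} - 15\right) \left(-3\right) = - 3 \left(1 + 9 - 15\right) \left(-3\right) = \left(-3\right) \left(-5\right) \left(-3\right) = 15 \left(-3\right) = -45$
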